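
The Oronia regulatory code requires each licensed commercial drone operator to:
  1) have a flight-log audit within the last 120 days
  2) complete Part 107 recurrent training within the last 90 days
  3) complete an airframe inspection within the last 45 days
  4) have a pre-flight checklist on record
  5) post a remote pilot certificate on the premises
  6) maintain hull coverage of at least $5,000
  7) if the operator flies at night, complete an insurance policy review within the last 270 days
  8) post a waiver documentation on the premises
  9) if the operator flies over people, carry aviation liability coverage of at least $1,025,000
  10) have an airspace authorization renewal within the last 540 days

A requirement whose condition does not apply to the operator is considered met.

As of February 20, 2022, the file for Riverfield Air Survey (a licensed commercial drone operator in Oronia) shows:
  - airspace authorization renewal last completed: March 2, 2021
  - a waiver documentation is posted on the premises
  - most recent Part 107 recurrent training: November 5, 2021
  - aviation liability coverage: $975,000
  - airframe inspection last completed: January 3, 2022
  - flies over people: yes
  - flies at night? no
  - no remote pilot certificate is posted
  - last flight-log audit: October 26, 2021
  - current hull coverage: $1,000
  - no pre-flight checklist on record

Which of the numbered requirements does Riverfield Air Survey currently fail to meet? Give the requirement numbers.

1. flight-log audit 117 days ago vs limit 120 → met
2. Part 107 recurrent training 107 days ago vs limit 90 → not met
3. airframe inspection 48 days ago vs limit 45 → not met
4. pre-flight checklist absent → not met
5. remote pilot certificate absent → not met
6. hull coverage $1,000 < $5,000 → not met
7. condition 'flies at night' does not hold → requirement n/a → met
8. waiver documentation present → met
9. condition 'flies over people' holds; aviation liability coverage $975,000 < $1,025,000 → not met
10. airspace authorization renewal 355 days ago vs limit 540 → met
Not met: 2, 3, 4, 5, 6, 9

2, 3, 4, 5, 6, 9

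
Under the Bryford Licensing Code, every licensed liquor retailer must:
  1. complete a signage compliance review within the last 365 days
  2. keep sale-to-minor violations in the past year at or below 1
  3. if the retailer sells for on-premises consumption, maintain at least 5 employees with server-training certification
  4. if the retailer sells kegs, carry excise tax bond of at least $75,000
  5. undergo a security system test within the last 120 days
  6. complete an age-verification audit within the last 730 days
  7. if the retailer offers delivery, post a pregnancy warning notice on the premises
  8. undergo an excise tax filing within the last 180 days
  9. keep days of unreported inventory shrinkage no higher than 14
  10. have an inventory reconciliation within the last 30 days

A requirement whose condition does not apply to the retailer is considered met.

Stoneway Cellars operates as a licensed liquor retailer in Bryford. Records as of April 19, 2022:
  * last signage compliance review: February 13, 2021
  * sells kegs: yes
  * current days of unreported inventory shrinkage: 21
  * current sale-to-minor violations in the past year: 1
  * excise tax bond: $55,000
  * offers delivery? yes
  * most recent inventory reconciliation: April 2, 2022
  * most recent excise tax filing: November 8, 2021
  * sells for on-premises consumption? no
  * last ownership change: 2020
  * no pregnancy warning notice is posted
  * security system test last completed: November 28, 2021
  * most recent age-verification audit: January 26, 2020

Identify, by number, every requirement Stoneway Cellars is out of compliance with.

1. signage compliance review 430 days ago vs limit 365 → not met
2. sale-to-minor violations in the past year 1 ≤ 1 → met
3. condition 'sells for on-premises consumption' does not hold → requirement n/a → met
4. condition 'sells kegs' holds; excise tax bond $55,000 < $75,000 → not met
5. security system test 142 days ago vs limit 120 → not met
6. age-verification audit 814 days ago vs limit 730 → not met
7. condition 'offers delivery' holds; pregnancy warning notice absent → not met
8. excise tax filing 162 days ago vs limit 180 → met
9. days of unreported inventory shrinkage 21 > 14 → not met
10. inventory reconciliation 17 days ago vs limit 30 → met
Not met: 1, 4, 5, 6, 7, 9

1, 4, 5, 6, 7, 9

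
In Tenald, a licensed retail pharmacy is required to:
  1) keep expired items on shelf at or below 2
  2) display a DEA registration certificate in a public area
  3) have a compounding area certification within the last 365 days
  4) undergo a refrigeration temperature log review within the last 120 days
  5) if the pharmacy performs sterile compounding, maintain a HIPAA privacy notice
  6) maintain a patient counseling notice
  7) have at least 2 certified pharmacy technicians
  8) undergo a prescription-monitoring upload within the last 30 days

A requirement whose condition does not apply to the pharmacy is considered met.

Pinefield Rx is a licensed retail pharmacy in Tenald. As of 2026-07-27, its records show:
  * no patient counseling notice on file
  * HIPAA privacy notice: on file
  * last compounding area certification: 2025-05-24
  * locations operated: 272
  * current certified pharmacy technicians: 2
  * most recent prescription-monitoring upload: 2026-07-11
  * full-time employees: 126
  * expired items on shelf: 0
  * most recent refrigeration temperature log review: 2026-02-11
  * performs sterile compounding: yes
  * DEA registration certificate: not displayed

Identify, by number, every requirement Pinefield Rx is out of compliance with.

1. expired items on shelf 0 ≤ 2 → met
2. DEA registration certificate absent → not met
3. compounding area certification 429 days ago vs limit 365 → not met
4. refrigeration temperature log review 166 days ago vs limit 120 → not met
5. condition 'performs sterile compounding' holds; HIPAA privacy notice present → met
6. patient counseling notice absent → not met
7. certified pharmacy technicians 2 ≥ 2 → met
8. prescription-monitoring upload 16 days ago vs limit 30 → met
Not met: 2, 3, 4, 6

2, 3, 4, 6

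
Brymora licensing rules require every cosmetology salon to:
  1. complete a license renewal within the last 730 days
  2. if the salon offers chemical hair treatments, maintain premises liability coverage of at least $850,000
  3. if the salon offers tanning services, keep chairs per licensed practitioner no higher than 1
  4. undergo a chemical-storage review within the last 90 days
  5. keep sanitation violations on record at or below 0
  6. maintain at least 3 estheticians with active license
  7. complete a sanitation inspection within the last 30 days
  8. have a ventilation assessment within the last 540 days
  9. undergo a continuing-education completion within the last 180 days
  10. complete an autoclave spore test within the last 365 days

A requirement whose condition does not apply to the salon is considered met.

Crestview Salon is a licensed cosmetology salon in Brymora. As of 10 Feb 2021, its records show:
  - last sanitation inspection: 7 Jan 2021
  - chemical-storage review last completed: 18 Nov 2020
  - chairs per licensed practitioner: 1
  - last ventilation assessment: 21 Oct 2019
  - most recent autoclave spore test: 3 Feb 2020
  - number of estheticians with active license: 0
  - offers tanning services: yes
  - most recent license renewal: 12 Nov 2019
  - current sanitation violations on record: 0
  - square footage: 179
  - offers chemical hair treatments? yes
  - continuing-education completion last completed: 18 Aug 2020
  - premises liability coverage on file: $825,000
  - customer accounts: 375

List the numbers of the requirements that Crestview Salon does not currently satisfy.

1. license renewal 456 days ago vs limit 730 → met
2. condition 'offers chemical hair treatments' holds; premises liability coverage $825,000 < $850,000 → not met
3. condition 'offers tanning services' holds; chairs per licensed practitioner 1 ≤ 1 → met
4. chemical-storage review 84 days ago vs limit 90 → met
5. sanitation violations on record 0 ≤ 0 → met
6. estheticians with active license 0 < 3 → not met
7. sanitation inspection 34 days ago vs limit 30 → not met
8. ventilation assessment 478 days ago vs limit 540 → met
9. continuing-education completion 176 days ago vs limit 180 → met
10. autoclave spore test 373 days ago vs limit 365 → not met
Not met: 2, 6, 7, 10

2, 6, 7, 10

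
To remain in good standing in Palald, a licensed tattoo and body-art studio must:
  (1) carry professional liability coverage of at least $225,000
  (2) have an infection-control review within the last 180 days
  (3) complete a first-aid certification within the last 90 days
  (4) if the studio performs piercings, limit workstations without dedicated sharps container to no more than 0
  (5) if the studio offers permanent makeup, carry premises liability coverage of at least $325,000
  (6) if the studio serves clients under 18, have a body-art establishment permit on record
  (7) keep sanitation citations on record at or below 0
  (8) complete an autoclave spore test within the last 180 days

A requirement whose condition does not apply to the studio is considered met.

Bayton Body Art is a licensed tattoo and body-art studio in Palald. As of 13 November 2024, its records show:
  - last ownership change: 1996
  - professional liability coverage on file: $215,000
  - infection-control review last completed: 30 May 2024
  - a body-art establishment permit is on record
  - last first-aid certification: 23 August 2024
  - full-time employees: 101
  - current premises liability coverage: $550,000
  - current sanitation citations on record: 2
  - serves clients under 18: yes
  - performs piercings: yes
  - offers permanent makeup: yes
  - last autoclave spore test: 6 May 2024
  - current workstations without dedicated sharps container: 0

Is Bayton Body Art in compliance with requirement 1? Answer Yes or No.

No

1. professional liability coverage $215,000 < $225,000 → not met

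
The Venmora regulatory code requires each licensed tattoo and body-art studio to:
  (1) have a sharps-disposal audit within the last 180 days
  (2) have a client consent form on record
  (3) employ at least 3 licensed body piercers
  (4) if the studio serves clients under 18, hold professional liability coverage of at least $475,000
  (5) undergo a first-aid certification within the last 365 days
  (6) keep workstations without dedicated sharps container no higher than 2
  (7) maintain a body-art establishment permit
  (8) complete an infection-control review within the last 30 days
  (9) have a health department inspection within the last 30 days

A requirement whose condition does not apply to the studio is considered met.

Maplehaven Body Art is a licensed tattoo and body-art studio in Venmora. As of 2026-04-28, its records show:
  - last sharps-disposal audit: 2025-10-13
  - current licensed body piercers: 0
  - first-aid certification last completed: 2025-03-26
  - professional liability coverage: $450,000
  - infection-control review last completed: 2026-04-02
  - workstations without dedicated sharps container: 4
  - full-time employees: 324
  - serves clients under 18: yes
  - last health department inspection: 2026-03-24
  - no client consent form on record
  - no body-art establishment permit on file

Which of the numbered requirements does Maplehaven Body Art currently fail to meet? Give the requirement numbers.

1. sharps-disposal audit 197 days ago vs limit 180 → not met
2. client consent form absent → not met
3. licensed body piercers 0 < 3 → not met
4. condition 'serves clients under 18' holds; professional liability coverage $450,000 < $475,000 → not met
5. first-aid certification 398 days ago vs limit 365 → not met
6. workstations without dedicated sharps container 4 > 2 → not met
7. body-art establishment permit absent → not met
8. infection-control review 26 days ago vs limit 30 → met
9. health department inspection 35 days ago vs limit 30 → not met
Not met: 1, 2, 3, 4, 5, 6, 7, 9

1, 2, 3, 4, 5, 6, 7, 9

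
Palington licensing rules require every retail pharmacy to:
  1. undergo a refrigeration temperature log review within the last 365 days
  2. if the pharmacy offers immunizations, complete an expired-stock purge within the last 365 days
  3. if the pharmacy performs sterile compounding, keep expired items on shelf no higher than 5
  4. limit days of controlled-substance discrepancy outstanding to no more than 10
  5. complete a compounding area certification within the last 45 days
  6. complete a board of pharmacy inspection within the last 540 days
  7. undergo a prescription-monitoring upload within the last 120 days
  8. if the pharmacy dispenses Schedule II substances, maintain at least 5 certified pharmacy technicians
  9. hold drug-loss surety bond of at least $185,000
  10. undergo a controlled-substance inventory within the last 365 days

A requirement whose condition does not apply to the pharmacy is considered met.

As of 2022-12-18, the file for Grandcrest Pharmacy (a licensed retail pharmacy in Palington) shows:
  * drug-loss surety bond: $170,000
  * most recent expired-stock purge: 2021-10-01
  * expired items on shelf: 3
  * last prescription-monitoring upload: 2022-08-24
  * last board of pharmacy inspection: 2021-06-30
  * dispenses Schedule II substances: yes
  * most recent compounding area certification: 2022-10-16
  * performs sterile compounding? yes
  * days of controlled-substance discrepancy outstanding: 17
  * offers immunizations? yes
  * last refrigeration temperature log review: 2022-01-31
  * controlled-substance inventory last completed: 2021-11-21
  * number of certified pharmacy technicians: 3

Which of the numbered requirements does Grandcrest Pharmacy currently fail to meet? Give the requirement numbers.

1. refrigeration temperature log review 321 days ago vs limit 365 → met
2. condition 'offers immunizations' holds; expired-stock purge 443 days ago vs limit 365 → not met
3. condition 'performs sterile compounding' holds; expired items on shelf 3 ≤ 5 → met
4. days of controlled-substance discrepancy outstanding 17 > 10 → not met
5. compounding area certification 63 days ago vs limit 45 → not met
6. board of pharmacy inspection 536 days ago vs limit 540 → met
7. prescription-monitoring upload 116 days ago vs limit 120 → met
8. condition 'dispenses Schedule II substances' holds; certified pharmacy technicians 3 < 5 → not met
9. drug-loss surety bond $170,000 < $185,000 → not met
10. controlled-substance inventory 392 days ago vs limit 365 → not met
Not met: 2, 4, 5, 8, 9, 10

2, 4, 5, 8, 9, 10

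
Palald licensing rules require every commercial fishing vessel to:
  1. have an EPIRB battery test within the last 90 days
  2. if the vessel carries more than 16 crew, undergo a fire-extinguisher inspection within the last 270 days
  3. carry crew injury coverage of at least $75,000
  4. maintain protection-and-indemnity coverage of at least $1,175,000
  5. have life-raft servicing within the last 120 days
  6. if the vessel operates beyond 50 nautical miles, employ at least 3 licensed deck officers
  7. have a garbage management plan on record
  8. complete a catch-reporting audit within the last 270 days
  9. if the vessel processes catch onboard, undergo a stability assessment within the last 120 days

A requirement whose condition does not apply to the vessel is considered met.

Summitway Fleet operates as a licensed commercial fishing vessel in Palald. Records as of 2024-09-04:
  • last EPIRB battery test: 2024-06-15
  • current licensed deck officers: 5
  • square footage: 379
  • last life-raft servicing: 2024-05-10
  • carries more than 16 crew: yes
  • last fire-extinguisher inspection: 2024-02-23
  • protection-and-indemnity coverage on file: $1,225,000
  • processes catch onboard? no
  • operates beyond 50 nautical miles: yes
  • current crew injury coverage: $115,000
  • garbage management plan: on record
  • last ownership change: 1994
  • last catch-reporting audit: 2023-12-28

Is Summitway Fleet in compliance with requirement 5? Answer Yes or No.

5. life-raft servicing 117 days ago vs limit 120 → met

Yes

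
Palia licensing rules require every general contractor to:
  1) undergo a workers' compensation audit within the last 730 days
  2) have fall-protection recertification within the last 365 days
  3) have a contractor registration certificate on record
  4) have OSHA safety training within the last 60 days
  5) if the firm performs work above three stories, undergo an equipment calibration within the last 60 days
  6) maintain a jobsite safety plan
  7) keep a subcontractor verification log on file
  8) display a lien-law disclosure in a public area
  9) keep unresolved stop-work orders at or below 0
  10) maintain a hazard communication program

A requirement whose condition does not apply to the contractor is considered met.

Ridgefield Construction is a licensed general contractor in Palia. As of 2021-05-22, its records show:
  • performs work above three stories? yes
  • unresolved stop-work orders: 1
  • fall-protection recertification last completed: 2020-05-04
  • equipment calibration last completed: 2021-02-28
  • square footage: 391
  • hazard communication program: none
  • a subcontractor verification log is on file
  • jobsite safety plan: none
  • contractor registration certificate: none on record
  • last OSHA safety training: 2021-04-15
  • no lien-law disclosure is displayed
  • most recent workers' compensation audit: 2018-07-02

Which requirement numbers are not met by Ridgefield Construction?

1, 2, 3, 5, 6, 8, 9, 10

1. workers' compensation audit 1055 days ago vs limit 730 → not met
2. fall-protection recertification 383 days ago vs limit 365 → not met
3. contractor registration certificate absent → not met
4. OSHA safety training 37 days ago vs limit 60 → met
5. condition 'performs work above three stories' holds; equipment calibration 83 days ago vs limit 60 → not met
6. jobsite safety plan absent → not met
7. subcontractor verification log present → met
8. lien-law disclosure absent → not met
9. unresolved stop-work orders 1 > 0 → not met
10. hazard communication program absent → not met
Not met: 1, 2, 3, 5, 6, 8, 9, 10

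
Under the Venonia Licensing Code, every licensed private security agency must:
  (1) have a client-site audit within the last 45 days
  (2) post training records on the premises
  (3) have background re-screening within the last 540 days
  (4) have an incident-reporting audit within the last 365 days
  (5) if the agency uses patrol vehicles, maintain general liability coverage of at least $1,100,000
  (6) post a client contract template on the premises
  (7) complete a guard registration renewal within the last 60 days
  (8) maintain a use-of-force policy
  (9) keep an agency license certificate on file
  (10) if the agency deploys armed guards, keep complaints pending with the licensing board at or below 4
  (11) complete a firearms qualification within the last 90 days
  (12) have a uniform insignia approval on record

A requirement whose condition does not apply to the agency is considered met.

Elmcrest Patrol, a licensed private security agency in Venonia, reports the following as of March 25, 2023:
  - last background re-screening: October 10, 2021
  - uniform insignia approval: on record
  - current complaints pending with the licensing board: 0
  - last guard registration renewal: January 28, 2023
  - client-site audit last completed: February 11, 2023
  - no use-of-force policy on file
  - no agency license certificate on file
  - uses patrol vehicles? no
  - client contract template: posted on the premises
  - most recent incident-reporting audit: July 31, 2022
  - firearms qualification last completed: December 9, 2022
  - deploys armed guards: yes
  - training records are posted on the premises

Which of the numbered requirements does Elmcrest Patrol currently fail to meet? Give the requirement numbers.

8, 9, 11

1. client-site audit 42 days ago vs limit 45 → met
2. training records present → met
3. background re-screening 531 days ago vs limit 540 → met
4. incident-reporting audit 237 days ago vs limit 365 → met
5. condition 'uses patrol vehicles' does not hold → requirement n/a → met
6. client contract template present → met
7. guard registration renewal 56 days ago vs limit 60 → met
8. use-of-force policy absent → not met
9. agency license certificate absent → not met
10. condition 'deploys armed guards' holds; complaints pending with the licensing board 0 ≤ 4 → met
11. firearms qualification 106 days ago vs limit 90 → not met
12. uniform insignia approval present → met
Not met: 8, 9, 11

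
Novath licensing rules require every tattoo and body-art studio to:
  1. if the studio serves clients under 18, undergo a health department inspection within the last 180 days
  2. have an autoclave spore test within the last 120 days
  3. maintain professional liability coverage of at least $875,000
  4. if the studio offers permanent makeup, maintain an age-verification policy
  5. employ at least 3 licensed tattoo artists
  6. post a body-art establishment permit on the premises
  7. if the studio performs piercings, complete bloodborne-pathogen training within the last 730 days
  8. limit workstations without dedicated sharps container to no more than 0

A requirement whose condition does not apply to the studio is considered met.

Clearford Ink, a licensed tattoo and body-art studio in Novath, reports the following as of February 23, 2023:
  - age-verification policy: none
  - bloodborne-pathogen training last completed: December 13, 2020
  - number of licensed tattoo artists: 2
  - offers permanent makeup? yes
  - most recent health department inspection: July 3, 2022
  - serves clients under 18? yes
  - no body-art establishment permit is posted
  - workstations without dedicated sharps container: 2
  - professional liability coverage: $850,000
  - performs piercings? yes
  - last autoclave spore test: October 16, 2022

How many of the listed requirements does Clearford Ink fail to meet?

8

1. condition 'serves clients under 18' holds; health department inspection 235 days ago vs limit 180 → not met
2. autoclave spore test 130 days ago vs limit 120 → not met
3. professional liability coverage $850,000 < $875,000 → not met
4. condition 'offers permanent makeup' holds; age-verification policy absent → not met
5. licensed tattoo artists 2 < 3 → not met
6. body-art establishment permit absent → not met
7. condition 'performs piercings' holds; bloodborne-pathogen training 802 days ago vs limit 730 → not met
8. workstations without dedicated sharps container 2 > 0 → not met
Not met: 8 of 8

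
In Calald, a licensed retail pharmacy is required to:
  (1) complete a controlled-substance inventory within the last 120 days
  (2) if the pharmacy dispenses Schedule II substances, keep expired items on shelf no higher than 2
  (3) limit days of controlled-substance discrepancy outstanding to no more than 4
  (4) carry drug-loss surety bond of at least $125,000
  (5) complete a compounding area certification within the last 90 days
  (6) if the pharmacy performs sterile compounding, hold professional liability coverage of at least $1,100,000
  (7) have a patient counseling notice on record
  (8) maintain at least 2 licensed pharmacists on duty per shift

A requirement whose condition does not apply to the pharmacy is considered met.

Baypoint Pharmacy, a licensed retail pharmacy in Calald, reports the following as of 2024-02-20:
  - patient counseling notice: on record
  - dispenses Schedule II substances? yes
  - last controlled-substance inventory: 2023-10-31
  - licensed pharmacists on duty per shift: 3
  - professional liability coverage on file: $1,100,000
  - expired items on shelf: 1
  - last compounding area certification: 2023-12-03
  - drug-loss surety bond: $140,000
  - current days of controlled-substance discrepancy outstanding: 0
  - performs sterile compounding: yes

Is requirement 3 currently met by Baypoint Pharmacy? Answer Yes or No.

3. days of controlled-substance discrepancy outstanding 0 ≤ 4 → met

Yes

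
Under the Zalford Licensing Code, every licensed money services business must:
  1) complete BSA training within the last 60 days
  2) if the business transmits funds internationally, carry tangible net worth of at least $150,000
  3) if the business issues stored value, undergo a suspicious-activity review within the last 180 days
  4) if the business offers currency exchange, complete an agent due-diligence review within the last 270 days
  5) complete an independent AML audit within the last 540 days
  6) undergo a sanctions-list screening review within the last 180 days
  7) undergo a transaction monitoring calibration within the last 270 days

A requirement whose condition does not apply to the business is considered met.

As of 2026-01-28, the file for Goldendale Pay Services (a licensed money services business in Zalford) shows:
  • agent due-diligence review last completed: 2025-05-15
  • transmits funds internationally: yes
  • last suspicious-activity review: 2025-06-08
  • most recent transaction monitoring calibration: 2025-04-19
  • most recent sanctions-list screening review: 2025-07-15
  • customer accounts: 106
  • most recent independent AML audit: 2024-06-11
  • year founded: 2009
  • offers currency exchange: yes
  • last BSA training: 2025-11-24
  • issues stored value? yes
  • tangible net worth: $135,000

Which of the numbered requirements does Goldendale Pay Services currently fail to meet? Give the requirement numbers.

1. BSA training 65 days ago vs limit 60 → not met
2. condition 'transmits funds internationally' holds; tangible net worth $135,000 < $150,000 → not met
3. condition 'issues stored value' holds; suspicious-activity review 234 days ago vs limit 180 → not met
4. condition 'offers currency exchange' holds; agent due-diligence review 258 days ago vs limit 270 → met
5. independent AML audit 596 days ago vs limit 540 → not met
6. sanctions-list screening review 197 days ago vs limit 180 → not met
7. transaction monitoring calibration 284 days ago vs limit 270 → not met
Not met: 1, 2, 3, 5, 6, 7

1, 2, 3, 5, 6, 7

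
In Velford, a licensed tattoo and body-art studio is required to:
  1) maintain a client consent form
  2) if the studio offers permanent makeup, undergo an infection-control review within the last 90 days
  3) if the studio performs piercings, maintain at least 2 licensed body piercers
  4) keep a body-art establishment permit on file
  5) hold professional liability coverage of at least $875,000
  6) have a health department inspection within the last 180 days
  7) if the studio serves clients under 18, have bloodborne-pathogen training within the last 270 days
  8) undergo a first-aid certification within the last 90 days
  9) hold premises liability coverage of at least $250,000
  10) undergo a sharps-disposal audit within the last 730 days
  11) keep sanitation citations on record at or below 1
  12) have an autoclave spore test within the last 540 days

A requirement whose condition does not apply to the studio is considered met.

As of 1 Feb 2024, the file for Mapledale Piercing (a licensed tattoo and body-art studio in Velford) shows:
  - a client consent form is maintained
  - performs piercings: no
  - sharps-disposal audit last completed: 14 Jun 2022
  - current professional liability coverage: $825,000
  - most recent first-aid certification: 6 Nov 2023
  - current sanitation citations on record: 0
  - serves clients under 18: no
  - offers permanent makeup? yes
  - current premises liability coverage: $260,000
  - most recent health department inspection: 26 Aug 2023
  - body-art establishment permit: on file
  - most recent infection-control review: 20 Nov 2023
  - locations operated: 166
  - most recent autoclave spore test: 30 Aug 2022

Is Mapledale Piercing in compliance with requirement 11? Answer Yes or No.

Yes

11. sanitation citations on record 0 ≤ 1 → met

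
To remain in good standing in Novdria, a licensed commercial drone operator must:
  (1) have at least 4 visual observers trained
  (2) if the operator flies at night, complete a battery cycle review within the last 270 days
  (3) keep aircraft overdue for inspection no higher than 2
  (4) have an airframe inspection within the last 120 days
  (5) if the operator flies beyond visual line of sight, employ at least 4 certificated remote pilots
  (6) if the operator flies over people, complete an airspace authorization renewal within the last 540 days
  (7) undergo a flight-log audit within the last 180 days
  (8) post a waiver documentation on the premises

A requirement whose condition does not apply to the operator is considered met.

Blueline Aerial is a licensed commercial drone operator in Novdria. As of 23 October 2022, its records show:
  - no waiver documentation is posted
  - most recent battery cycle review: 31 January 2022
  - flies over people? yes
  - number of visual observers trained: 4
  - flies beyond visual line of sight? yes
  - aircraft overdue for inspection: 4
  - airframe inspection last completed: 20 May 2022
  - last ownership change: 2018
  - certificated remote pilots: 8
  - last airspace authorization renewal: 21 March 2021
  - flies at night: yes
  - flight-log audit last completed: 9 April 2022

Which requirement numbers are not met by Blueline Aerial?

1. visual observers trained 4 ≥ 4 → met
2. condition 'flies at night' holds; battery cycle review 265 days ago vs limit 270 → met
3. aircraft overdue for inspection 4 > 2 → not met
4. airframe inspection 156 days ago vs limit 120 → not met
5. condition 'flies beyond visual line of sight' holds; certificated remote pilots 8 ≥ 4 → met
6. condition 'flies over people' holds; airspace authorization renewal 581 days ago vs limit 540 → not met
7. flight-log audit 197 days ago vs limit 180 → not met
8. waiver documentation absent → not met
Not met: 3, 4, 6, 7, 8

3, 4, 6, 7, 8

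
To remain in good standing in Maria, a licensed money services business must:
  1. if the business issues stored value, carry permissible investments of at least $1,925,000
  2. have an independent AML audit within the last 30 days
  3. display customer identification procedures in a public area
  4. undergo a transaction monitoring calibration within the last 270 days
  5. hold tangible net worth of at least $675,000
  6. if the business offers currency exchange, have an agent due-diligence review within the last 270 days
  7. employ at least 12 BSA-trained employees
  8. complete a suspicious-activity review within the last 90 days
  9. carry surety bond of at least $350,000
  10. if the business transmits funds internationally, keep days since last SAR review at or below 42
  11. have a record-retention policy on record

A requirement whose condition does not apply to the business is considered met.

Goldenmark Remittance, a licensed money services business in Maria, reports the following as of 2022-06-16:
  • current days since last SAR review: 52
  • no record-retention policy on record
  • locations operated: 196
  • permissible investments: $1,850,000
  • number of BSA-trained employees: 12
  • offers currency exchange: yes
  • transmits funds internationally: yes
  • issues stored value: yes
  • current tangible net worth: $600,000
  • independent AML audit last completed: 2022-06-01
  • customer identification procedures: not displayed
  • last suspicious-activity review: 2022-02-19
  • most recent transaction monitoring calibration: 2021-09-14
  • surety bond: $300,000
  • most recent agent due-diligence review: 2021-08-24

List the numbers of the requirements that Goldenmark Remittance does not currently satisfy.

1, 3, 4, 5, 6, 8, 9, 10, 11

1. condition 'issues stored value' holds; permissible investments $1,850,000 < $1,925,000 → not met
2. independent AML audit 15 days ago vs limit 30 → met
3. customer identification procedures absent → not met
4. transaction monitoring calibration 275 days ago vs limit 270 → not met
5. tangible net worth $600,000 < $675,000 → not met
6. condition 'offers currency exchange' holds; agent due-diligence review 296 days ago vs limit 270 → not met
7. BSA-trained employees 12 ≥ 12 → met
8. suspicious-activity review 117 days ago vs limit 90 → not met
9. surety bond $300,000 < $350,000 → not met
10. condition 'transmits funds internationally' holds; days since last SAR review 52 > 42 → not met
11. record-retention policy absent → not met
Not met: 1, 3, 4, 5, 6, 8, 9, 10, 11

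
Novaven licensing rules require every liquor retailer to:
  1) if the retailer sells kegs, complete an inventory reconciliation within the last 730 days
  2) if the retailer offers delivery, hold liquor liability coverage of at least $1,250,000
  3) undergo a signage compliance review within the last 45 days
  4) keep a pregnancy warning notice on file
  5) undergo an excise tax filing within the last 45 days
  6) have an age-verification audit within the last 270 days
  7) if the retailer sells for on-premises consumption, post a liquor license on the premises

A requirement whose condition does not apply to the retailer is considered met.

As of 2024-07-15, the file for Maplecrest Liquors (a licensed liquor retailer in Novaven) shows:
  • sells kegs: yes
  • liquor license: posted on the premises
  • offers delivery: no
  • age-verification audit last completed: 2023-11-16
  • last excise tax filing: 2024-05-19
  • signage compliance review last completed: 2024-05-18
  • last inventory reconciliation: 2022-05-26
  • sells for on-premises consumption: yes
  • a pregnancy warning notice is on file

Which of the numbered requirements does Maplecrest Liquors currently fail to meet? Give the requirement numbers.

1, 3, 5

1. condition 'sells kegs' holds; inventory reconciliation 781 days ago vs limit 730 → not met
2. condition 'offers delivery' does not hold → requirement n/a → met
3. signage compliance review 58 days ago vs limit 45 → not met
4. pregnancy warning notice present → met
5. excise tax filing 57 days ago vs limit 45 → not met
6. age-verification audit 242 days ago vs limit 270 → met
7. condition 'sells for on-premises consumption' holds; liquor license present → met
Not met: 1, 3, 5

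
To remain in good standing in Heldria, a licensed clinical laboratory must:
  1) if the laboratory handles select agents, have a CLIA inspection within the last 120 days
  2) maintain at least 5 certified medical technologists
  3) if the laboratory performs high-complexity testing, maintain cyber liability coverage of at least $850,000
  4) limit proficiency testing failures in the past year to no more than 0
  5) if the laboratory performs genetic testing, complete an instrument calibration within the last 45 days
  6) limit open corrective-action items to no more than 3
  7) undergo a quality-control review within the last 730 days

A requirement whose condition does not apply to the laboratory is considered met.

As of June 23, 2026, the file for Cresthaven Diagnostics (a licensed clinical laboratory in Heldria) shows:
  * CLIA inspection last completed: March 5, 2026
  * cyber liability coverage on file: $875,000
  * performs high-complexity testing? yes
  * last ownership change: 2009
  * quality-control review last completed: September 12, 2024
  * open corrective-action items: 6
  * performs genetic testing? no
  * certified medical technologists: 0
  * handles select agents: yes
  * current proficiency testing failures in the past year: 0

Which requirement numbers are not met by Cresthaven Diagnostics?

2, 6

1. condition 'handles select agents' holds; CLIA inspection 110 days ago vs limit 120 → met
2. certified medical technologists 0 < 5 → not met
3. condition 'performs high-complexity testing' holds; cyber liability coverage $875,000 ≥ $850,000 → met
4. proficiency testing failures in the past year 0 ≤ 0 → met
5. condition 'performs genetic testing' does not hold → requirement n/a → met
6. open corrective-action items 6 > 3 → not met
7. quality-control review 649 days ago vs limit 730 → met
Not met: 2, 6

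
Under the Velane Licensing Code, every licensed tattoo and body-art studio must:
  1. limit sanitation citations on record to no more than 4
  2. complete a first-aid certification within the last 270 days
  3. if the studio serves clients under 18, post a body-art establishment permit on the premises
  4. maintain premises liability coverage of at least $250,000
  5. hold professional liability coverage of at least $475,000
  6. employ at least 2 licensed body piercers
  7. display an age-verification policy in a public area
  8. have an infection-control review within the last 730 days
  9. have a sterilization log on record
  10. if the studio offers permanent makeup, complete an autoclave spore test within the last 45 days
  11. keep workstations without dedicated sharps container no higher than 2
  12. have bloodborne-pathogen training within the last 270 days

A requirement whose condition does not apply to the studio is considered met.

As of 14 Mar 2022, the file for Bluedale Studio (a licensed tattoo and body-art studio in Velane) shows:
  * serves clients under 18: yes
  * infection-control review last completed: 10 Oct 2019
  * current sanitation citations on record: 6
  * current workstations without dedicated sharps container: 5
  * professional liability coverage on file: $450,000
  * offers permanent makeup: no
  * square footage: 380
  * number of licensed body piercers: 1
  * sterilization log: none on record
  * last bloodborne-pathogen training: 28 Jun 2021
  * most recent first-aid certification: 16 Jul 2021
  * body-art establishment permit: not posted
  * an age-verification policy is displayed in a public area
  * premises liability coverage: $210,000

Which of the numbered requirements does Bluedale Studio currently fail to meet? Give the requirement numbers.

1. sanitation citations on record 6 > 4 → not met
2. first-aid certification 241 days ago vs limit 270 → met
3. condition 'serves clients under 18' holds; body-art establishment permit absent → not met
4. premises liability coverage $210,000 < $250,000 → not met
5. professional liability coverage $450,000 < $475,000 → not met
6. licensed body piercers 1 < 2 → not met
7. age-verification policy present → met
8. infection-control review 886 days ago vs limit 730 → not met
9. sterilization log absent → not met
10. condition 'offers permanent makeup' does not hold → requirement n/a → met
11. workstations without dedicated sharps container 5 > 2 → not met
12. bloodborne-pathogen training 259 days ago vs limit 270 → met
Not met: 1, 3, 4, 5, 6, 8, 9, 11

1, 3, 4, 5, 6, 8, 9, 11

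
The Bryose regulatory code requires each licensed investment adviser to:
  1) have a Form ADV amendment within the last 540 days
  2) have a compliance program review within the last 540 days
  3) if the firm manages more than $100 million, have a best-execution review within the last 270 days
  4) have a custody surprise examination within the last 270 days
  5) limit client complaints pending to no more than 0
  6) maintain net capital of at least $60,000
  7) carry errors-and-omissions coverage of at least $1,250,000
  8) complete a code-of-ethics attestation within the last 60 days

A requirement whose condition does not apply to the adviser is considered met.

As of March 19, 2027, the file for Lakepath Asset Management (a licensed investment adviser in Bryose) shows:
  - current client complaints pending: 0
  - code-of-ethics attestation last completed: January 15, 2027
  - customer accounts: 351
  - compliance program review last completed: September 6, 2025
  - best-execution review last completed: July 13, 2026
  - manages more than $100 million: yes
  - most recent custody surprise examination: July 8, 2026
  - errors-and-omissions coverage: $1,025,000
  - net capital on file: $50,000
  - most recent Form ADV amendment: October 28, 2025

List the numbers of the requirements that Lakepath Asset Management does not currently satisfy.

2, 6, 7, 8

1. Form ADV amendment 507 days ago vs limit 540 → met
2. compliance program review 559 days ago vs limit 540 → not met
3. condition 'manages more than $100 million' holds; best-execution review 249 days ago vs limit 270 → met
4. custody surprise examination 254 days ago vs limit 270 → met
5. client complaints pending 0 ≤ 0 → met
6. net capital $50,000 < $60,000 → not met
7. errors-and-omissions coverage $1,025,000 < $1,250,000 → not met
8. code-of-ethics attestation 63 days ago vs limit 60 → not met
Not met: 2, 6, 7, 8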